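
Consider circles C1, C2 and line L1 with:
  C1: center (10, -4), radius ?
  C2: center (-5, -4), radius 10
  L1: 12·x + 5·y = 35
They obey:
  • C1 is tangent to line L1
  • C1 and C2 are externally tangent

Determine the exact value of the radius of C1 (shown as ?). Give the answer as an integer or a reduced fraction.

1. [C1‖L1]  r_C1² − 25 = 0  ⇒  r_C1 = 5 (r>0 drops 1)
2. [ext C1·C2]  r_C1² + 20r_C1 − 125 = 0  ⇒  r_C1 = 5 (r>0 drops 1)

5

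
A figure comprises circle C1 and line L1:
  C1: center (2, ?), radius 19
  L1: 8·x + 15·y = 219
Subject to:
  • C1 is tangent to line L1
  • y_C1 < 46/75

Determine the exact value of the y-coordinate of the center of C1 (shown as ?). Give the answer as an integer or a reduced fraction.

1. [C1‖L1]  y_C1² − (406/15)y_C1 − 4208/15 = 0  ⇒  y_C1 = -8 or 526/15
2. given y_C1 < 46/75: keep -8

-8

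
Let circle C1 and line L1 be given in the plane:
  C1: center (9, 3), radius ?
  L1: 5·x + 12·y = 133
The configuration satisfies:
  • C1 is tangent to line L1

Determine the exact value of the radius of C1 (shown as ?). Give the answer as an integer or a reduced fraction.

4

1. [C1‖L1]  r_C1² − 16 = 0  ⇒  r_C1 = 4 (r>0 drops 1)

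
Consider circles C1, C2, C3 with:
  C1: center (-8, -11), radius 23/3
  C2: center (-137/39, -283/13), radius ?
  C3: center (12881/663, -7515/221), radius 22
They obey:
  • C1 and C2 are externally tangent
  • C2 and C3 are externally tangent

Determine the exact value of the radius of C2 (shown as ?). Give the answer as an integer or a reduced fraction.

4

1. [ext C1·C2]  r_C2² + (46/3)r_C2 − 232/3 = 0  ⇒  r_C2 = 4 (r>0 drops 1)
2. [ext C2·C3]  r_C2² + 44r_C2 − 192 = 0  ⇒  r_C2 = 4 (r>0 drops 1)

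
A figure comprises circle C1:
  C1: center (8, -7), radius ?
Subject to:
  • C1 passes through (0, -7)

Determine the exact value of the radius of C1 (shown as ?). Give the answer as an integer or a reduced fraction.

8

1. [C1∋P]  r_C1² − 64 = 0  ⇒  r_C1 = 8 (r>0 drops 1)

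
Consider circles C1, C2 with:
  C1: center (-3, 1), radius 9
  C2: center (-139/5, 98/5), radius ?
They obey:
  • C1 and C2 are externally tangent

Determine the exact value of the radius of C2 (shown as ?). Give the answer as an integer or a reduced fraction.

22

1. [ext C1·C2]  r_C2² + 18r_C2 − 880 = 0  ⇒  r_C2 = 22 (r>0 drops 1)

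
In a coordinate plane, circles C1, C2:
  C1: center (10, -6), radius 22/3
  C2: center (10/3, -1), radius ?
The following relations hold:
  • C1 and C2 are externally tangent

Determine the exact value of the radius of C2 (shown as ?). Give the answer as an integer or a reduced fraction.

1. [ext C1·C2]  r_C2² + (44/3)r_C2 − 47/3 = 0  ⇒  r_C2 = 1 (r>0 drops 1)

1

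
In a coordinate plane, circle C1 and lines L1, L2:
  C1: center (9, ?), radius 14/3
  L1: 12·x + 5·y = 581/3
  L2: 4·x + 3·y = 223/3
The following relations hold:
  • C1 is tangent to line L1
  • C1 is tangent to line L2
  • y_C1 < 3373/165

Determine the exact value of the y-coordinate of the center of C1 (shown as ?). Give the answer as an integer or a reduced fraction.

5

1. [C1‖L1]  y_C1² − (514/15)y_C1 + 439/3 = 0  ⇒  y_C1 = 5 or 439/15
2. [C1‖L2]  y_C1² − (230/9)y_C1 + 925/9 = 0  ⇒  y_C1 = 5 or 185/9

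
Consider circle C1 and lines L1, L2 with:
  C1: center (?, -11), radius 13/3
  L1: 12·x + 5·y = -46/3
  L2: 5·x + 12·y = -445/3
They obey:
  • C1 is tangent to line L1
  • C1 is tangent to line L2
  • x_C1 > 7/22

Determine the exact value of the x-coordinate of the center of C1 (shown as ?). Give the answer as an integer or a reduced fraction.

8

1. [C1‖L1]  x_C1² − (119/18)x_C1 − 100/9 = 0  ⇒  x_C1 = -25/18 or 8
2. [C1‖L2]  x_C1² + (98/15)x_C1 − 1744/15 = 0  ⇒  x_C1 = -218/15 or 8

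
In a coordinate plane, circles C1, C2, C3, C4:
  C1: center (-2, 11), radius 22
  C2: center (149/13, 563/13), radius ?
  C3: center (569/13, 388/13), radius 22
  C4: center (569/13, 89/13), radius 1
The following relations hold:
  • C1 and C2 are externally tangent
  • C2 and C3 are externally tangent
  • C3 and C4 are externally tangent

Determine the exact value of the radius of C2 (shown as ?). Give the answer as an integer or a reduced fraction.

13

1. [ext C1·C2]  r_C2² + 44r_C2 − 741 = 0  ⇒  r_C2 = 13 (r>0 drops 1)
2. [ext C2·C3]  r_C2² + 44r_C2 − 741 = 0  ⇒  r_C2 = 13 (r>0 drops 1)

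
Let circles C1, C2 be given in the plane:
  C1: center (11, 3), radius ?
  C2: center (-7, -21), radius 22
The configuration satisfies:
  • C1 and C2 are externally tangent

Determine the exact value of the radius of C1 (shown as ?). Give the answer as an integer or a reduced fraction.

8

1. [ext C1·C2]  r_C1² + 44r_C1 − 416 = 0  ⇒  r_C1 = 8 (r>0 drops 1)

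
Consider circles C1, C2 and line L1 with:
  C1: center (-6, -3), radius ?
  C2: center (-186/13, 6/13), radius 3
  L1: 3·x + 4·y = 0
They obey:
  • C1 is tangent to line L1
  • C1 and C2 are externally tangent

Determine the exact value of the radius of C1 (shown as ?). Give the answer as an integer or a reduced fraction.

6

1. [C1‖L1]  r_C1² − 36 = 0  ⇒  r_C1 = 6 (r>0 drops 1)
2. [ext C1·C2]  r_C1² + 6r_C1 − 72 = 0  ⇒  r_C1 = 6 (r>0 drops 1)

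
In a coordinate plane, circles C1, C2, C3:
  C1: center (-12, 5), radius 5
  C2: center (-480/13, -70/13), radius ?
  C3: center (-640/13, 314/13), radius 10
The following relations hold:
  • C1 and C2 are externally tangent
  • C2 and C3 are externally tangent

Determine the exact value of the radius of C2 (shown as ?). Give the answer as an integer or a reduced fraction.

1. [ext C1·C2]  r_C2² + 10r_C2 − 704 = 0  ⇒  r_C2 = 22 (r>0 drops 1)
2. [ext C2·C3]  r_C2² + 20r_C2 − 924 = 0  ⇒  r_C2 = 22 (r>0 drops 1)

22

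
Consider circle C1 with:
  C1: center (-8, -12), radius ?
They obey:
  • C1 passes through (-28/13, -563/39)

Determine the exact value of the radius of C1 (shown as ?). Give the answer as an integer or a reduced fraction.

1. [C1∋P]  r_C1² − 361/9 = 0  ⇒  r_C1 = 19/3 (r>0 drops 1)

19/3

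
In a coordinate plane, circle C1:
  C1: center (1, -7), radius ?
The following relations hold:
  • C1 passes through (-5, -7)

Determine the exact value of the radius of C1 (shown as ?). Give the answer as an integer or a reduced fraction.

1. [C1∋P]  r_C1² − 36 = 0  ⇒  r_C1 = 6 (r>0 drops 1)

6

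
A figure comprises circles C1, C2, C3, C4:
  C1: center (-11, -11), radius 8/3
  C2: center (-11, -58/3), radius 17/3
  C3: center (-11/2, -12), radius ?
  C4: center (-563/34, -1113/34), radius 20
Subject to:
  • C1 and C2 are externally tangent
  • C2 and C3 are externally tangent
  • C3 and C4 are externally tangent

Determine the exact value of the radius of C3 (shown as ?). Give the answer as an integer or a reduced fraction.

7/2

1. [ext C2·C3]  r_C3² + (34/3)r_C3 − 623/12 = 0  ⇒  r_C3 = 7/2 (r>0 drops 1)
2. [ext C3·C4]  r_C3² + 40r_C3 − 609/4 = 0  ⇒  r_C3 = 7/2 (r>0 drops 1)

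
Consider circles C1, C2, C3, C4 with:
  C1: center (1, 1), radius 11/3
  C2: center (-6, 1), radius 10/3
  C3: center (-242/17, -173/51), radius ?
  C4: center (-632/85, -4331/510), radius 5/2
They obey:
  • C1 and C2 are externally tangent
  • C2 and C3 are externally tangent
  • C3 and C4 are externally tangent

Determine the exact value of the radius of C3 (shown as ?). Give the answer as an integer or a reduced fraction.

1. [ext C2·C3]  r_C3² + (20/3)r_C3 − 76 = 0  ⇒  r_C3 = 6 (r>0 drops 1)
2. [ext C3·C4]  r_C3² + 5r_C3 − 66 = 0  ⇒  r_C3 = 6 (r>0 drops 1)

6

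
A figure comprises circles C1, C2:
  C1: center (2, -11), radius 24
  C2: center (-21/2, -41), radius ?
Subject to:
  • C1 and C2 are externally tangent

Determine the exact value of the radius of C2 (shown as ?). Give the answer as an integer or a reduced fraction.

1. [ext C1·C2]  r_C2² + 48r_C2 − 1921/4 = 0  ⇒  r_C2 = 17/2 (r>0 drops 1)

17/2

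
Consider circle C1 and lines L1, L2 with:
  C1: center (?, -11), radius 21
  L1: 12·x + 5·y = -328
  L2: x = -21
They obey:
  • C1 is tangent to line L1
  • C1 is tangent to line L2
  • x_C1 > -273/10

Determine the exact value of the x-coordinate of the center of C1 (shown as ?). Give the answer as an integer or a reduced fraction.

0

1. [C1‖L1]  x_C1² + (91/2)x_C1 = 0  ⇒  x_C1 = -91/2 or 0
2. [C1‖L2]  x_C1² + 42x_C1 = 0  ⇒  x_C1 = -42 or 0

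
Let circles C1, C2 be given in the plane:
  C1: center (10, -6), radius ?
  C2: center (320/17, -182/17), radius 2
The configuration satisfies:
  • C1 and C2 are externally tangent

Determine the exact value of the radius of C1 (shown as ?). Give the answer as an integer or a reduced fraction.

1. [ext C1·C2]  r_C1² + 4r_C1 − 96 = 0  ⇒  r_C1 = 8 (r>0 drops 1)

8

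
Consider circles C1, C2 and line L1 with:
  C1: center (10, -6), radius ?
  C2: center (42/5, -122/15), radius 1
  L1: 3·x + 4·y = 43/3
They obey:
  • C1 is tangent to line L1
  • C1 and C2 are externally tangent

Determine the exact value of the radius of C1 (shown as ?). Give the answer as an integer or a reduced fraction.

1. [C1‖L1]  r_C1² − 25/9 = 0  ⇒  r_C1 = 5/3 (r>0 drops 1)
2. [ext C1·C2]  r_C1² + 2r_C1 − 55/9 = 0  ⇒  r_C1 = 5/3 (r>0 drops 1)

5/3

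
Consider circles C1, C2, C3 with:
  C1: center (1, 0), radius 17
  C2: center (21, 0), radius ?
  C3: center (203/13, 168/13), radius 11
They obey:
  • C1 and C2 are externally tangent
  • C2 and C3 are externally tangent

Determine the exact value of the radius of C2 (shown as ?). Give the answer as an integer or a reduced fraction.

1. [ext C1·C2]  r_C2² + 34r_C2 − 111 = 0  ⇒  r_C2 = 3 (r>0 drops 1)
2. [ext C2·C3]  r_C2² + 22r_C2 − 75 = 0  ⇒  r_C2 = 3 (r>0 drops 1)

3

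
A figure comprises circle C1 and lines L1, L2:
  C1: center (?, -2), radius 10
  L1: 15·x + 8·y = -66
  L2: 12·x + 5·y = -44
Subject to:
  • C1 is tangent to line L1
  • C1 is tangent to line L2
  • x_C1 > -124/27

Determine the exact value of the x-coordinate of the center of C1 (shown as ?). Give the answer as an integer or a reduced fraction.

8

1. [C1‖L1]  x_C1² + (20/3)x_C1 − 352/3 = 0  ⇒  x_C1 = -44/3 or 8
2. [C1‖L2]  x_C1² + (17/3)x_C1 − 328/3 = 0  ⇒  x_C1 = -41/3 or 8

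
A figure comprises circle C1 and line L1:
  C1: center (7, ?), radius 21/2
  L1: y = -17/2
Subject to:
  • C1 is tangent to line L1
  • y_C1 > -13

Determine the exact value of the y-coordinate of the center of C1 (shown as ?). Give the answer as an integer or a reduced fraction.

2

1. [C1‖L1]  y_C1² + 17y_C1 − 38 = 0  ⇒  y_C1 = -19 or 2
2. given y_C1 > -13: keep 2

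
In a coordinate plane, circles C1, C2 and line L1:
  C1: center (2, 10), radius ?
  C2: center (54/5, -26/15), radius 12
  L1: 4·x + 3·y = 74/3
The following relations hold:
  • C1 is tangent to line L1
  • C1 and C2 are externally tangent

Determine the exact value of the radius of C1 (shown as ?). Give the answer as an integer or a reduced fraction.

1. [C1‖L1]  r_C1² − 64/9 = 0  ⇒  r_C1 = 8/3 (r>0 drops 1)
2. [ext C1·C2]  r_C1² + 24r_C1 − 640/9 = 0  ⇒  r_C1 = 8/3 (r>0 drops 1)

8/3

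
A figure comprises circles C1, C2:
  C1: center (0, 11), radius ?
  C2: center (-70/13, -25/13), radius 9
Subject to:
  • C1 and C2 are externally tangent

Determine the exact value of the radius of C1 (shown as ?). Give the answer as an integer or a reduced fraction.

1. [ext C1·C2]  r_C1² + 18r_C1 − 115 = 0  ⇒  r_C1 = 5 (r>0 drops 1)

5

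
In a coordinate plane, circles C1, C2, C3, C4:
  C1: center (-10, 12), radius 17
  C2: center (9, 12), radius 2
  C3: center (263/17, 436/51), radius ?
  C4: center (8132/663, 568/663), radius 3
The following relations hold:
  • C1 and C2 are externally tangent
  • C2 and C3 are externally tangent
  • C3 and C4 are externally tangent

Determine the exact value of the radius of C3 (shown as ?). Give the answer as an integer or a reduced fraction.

1. [ext C2·C3]  r_C3² + 4r_C3 − 448/9 = 0  ⇒  r_C3 = 16/3 (r>0 drops 1)
2. [ext C3·C4]  r_C3² + 6r_C3 − 544/9 = 0  ⇒  r_C3 = 16/3 (r>0 drops 1)

16/3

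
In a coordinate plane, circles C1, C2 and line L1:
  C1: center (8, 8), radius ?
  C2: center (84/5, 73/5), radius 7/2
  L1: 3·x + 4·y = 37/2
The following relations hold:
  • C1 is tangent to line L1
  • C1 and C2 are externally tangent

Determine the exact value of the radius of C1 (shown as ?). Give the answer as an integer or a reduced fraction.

15/2

1. [C1‖L1]  r_C1² − 225/4 = 0  ⇒  r_C1 = 15/2 (r>0 drops 1)
2. [ext C1·C2]  r_C1² + 7r_C1 − 435/4 = 0  ⇒  r_C1 = 15/2 (r>0 drops 1)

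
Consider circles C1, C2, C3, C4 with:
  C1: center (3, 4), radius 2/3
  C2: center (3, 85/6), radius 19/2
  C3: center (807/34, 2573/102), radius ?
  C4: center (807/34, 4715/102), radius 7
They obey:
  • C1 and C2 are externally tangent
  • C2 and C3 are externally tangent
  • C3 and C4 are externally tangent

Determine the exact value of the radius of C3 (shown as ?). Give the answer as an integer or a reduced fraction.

1. [ext C2·C3]  r_C3² + 19r_C3 − 462 = 0  ⇒  r_C3 = 14 (r>0 drops 1)
2. [ext C3·C4]  r_C3² + 14r_C3 − 392 = 0  ⇒  r_C3 = 14 (r>0 drops 1)

14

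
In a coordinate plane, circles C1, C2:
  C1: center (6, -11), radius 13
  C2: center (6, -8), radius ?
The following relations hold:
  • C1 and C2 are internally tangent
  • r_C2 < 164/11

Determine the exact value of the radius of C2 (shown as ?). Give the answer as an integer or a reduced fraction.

1. [int C1,C2]  r_C2² − 26r_C2 + 160 = 0  ⇒  r_C2 = 10 or 16
2. given r_C2 < 164/11: keep 10

10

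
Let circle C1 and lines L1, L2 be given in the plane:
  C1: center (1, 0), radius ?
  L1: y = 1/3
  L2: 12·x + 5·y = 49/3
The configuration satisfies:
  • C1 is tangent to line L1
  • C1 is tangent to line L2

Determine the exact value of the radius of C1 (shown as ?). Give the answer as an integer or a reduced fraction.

1/3

1. [C1‖L1]  r_C1² − 1/9 = 0  ⇒  r_C1 = 1/3 (r>0 drops 1)
2. [C1‖L2]  r_C1² − 1/9 = 0  ⇒  r_C1 = 1/3 (r>0 drops 1)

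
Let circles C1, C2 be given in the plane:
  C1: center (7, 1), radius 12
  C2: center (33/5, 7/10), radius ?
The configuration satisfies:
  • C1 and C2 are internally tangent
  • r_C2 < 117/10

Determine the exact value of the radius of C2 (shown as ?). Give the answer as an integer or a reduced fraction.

1. [int C1,C2]  r_C2² − 24r_C2 + 575/4 = 0  ⇒  r_C2 = 23/2 or 25/2
2. given r_C2 < 117/10: keep 23/2

23/2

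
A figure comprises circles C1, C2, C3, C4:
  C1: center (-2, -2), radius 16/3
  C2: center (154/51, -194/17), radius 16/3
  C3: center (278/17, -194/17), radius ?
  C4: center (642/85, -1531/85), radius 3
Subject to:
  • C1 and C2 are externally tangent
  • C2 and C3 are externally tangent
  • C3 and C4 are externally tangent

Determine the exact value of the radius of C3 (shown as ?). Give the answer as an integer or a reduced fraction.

8

1. [ext C2·C3]  r_C3² + (32/3)r_C3 − 448/3 = 0  ⇒  r_C3 = 8 (r>0 drops 1)
2. [ext C3·C4]  r_C3² + 6r_C3 − 112 = 0  ⇒  r_C3 = 8 (r>0 drops 1)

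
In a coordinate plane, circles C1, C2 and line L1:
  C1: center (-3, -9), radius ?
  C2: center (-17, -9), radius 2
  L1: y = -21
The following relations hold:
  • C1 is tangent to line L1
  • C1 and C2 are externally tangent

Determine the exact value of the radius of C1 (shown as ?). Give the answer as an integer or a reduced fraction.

12

1. [C1‖L1]  r_C1² − 144 = 0  ⇒  r_C1 = 12 (r>0 drops 1)
2. [ext C1·C2]  r_C1² + 4r_C1 − 192 = 0  ⇒  r_C1 = 12 (r>0 drops 1)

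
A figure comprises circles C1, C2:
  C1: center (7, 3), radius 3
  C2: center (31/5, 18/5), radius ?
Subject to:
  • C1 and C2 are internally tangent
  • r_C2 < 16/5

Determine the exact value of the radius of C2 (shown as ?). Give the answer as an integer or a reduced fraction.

2

1. [int C1,C2]  r_C2² − 6r_C2 + 8 = 0  ⇒  r_C2 = 2 or 4
2. given r_C2 < 16/5: keep 2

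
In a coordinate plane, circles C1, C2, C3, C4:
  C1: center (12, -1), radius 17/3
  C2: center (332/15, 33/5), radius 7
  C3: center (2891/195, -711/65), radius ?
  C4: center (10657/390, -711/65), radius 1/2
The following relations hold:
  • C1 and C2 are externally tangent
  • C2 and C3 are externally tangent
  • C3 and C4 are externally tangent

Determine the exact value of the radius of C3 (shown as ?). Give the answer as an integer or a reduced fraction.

12

1. [ext C2·C3]  r_C3² + 14r_C3 − 312 = 0  ⇒  r_C3 = 12 (r>0 drops 1)
2. [ext C3·C4]  r_C3² + 1r_C3 − 156 = 0  ⇒  r_C3 = 12 (r>0 drops 1)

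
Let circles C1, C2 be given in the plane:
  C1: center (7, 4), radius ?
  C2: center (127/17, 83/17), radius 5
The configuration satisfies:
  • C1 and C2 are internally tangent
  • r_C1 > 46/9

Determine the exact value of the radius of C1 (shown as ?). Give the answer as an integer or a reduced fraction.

1. [int C1,C2]  r_C1² − 10r_C1 + 24 = 0  ⇒  r_C1 = 4 or 6
2. given r_C1 > 46/9: keep 6

6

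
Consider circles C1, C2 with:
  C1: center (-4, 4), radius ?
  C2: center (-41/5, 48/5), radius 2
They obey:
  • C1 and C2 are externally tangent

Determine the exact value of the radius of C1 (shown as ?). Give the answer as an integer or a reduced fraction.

5

1. [ext C1·C2]  r_C1² + 4r_C1 − 45 = 0  ⇒  r_C1 = 5 (r>0 drops 1)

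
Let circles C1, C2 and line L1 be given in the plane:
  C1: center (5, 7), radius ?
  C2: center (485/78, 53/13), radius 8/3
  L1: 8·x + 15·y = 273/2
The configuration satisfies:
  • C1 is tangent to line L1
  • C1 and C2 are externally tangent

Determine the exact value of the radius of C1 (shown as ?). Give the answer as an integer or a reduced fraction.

1/2

1. [C1‖L1]  r_C1² − 1/4 = 0  ⇒  r_C1 = 1/2 (r>0 drops 1)
2. [ext C1·C2]  r_C1² + (16/3)r_C1 − 35/12 = 0  ⇒  r_C1 = 1/2 (r>0 drops 1)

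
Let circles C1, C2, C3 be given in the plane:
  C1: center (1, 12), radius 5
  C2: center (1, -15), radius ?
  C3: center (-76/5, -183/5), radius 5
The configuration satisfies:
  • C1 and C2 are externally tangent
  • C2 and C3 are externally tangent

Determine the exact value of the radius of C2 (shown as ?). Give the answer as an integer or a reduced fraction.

1. [ext C1·C2]  r_C2² + 10r_C2 − 704 = 0  ⇒  r_C2 = 22 (r>0 drops 1)
2. [ext C2·C3]  r_C2² + 10r_C2 − 704 = 0  ⇒  r_C2 = 22 (r>0 drops 1)

22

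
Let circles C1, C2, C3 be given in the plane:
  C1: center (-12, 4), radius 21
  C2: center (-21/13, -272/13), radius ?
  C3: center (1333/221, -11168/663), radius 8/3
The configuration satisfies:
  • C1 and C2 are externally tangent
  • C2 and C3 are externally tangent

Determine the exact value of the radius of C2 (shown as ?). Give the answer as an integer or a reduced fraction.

6

1. [ext C1·C2]  r_C2² + 42r_C2 − 288 = 0  ⇒  r_C2 = 6 (r>0 drops 1)
2. [ext C2·C3]  r_C2² + (16/3)r_C2 − 68 = 0  ⇒  r_C2 = 6 (r>0 drops 1)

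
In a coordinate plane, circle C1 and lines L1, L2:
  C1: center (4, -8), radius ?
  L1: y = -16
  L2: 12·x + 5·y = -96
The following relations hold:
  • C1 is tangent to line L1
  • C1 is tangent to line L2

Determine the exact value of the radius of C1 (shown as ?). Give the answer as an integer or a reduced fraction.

8

1. [C1‖L1]  r_C1² − 64 = 0  ⇒  r_C1 = 8 (r>0 drops 1)
2. [C1‖L2]  r_C1² − 64 = 0  ⇒  r_C1 = 8 (r>0 drops 1)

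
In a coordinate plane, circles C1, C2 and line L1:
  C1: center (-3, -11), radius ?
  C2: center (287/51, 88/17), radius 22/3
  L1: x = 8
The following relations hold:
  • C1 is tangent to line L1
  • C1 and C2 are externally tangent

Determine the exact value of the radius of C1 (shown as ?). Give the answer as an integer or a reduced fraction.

1. [C1‖L1]  r_C1² − 121 = 0  ⇒  r_C1 = 11 (r>0 drops 1)
2. [ext C1·C2]  r_C1² + (44/3)r_C1 − 847/3 = 0  ⇒  r_C1 = 11 (r>0 drops 1)

11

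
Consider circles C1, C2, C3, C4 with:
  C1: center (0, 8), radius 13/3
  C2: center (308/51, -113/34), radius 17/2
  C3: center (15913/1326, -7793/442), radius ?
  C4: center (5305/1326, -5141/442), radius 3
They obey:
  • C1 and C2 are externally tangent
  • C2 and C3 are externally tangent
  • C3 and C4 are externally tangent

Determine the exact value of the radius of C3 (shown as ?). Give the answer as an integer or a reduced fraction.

1. [ext C2·C3]  r_C3² + 17r_C3 − 168 = 0  ⇒  r_C3 = 7 (r>0 drops 1)
2. [ext C3·C4]  r_C3² + 6r_C3 − 91 = 0  ⇒  r_C3 = 7 (r>0 drops 1)

7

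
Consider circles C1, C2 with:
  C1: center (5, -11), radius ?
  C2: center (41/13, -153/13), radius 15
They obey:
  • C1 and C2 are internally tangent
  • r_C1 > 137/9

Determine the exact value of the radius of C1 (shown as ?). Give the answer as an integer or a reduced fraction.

1. [int C1,C2]  r_C1² − 30r_C1 + 221 = 0  ⇒  r_C1 = 13 or 17
2. given r_C1 > 137/9: keep 17

17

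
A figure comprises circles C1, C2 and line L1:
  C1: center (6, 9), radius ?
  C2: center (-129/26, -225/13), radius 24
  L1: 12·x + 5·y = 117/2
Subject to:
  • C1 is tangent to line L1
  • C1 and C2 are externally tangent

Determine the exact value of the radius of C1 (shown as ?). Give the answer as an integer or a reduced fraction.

1. [C1‖L1]  r_C1² − 81/4 = 0  ⇒  r_C1 = 9/2 (r>0 drops 1)
2. [ext C1·C2]  r_C1² + 48r_C1 − 945/4 = 0  ⇒  r_C1 = 9/2 (r>0 drops 1)

9/2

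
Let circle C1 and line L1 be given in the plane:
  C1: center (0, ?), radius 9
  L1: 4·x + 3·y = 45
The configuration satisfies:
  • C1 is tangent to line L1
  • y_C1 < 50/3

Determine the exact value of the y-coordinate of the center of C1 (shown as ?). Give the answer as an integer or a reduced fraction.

0

1. [C1‖L1]  y_C1² − 30y_C1 = 0  ⇒  y_C1 = 0 or 30
2. given y_C1 < 50/3: keep 0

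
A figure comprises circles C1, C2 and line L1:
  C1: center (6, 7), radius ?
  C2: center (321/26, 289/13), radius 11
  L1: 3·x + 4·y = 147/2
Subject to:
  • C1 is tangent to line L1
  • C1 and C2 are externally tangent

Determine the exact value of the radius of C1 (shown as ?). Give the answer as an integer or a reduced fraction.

1. [C1‖L1]  r_C1² − 121/4 = 0  ⇒  r_C1 = 11/2 (r>0 drops 1)
2. [ext C1·C2]  r_C1² + 22r_C1 − 605/4 = 0  ⇒  r_C1 = 11/2 (r>0 drops 1)

11/2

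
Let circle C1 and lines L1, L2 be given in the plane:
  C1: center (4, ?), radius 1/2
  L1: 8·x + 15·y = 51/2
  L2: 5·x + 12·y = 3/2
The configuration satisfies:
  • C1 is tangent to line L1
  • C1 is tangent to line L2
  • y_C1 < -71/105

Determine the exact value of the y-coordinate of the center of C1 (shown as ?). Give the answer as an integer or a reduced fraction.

1. [C1‖L1]  y_C1² + (13/15)y_C1 − 2/15 = 0  ⇒  y_C1 = -1 or 2/15
2. [C1‖L2]  y_C1² + (37/12)y_C1 + 25/12 = 0  ⇒  y_C1 = -25/12 or -1

-1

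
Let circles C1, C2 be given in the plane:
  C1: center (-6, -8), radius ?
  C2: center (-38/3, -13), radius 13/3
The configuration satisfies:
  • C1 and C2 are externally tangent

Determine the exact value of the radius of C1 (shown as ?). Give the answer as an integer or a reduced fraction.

1. [ext C1·C2]  r_C1² + (26/3)r_C1 − 152/3 = 0  ⇒  r_C1 = 4 (r>0 drops 1)

4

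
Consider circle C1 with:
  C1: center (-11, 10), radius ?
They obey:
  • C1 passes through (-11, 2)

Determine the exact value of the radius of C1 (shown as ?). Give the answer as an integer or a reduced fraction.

1. [C1∋P]  r_C1² − 64 = 0  ⇒  r_C1 = 8 (r>0 drops 1)

8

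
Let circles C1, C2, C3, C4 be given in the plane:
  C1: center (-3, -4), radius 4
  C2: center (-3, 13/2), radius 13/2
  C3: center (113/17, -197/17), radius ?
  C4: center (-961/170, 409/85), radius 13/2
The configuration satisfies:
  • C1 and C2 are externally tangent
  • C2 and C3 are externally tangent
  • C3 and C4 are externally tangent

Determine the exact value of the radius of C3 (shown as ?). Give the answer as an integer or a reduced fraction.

14

1. [ext C2·C3]  r_C3² + 13r_C3 − 378 = 0  ⇒  r_C3 = 14 (r>0 drops 1)
2. [ext C3·C4]  r_C3² + 13r_C3 − 378 = 0  ⇒  r_C3 = 14 (r>0 drops 1)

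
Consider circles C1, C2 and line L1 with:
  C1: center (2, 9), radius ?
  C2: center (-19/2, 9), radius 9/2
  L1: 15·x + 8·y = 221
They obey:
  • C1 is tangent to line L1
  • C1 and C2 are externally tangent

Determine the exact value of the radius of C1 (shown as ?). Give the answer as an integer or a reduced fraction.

1. [C1‖L1]  r_C1² − 49 = 0  ⇒  r_C1 = 7 (r>0 drops 1)
2. [ext C1·C2]  r_C1² + 9r_C1 − 112 = 0  ⇒  r_C1 = 7 (r>0 drops 1)

7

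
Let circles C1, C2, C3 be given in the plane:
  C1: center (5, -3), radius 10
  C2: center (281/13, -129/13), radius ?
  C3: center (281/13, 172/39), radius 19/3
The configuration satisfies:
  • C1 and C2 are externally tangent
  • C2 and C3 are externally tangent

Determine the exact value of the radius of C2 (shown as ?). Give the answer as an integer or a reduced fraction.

8

1. [ext C1·C2]  r_C2² + 20r_C2 − 224 = 0  ⇒  r_C2 = 8 (r>0 drops 1)
2. [ext C2·C3]  r_C2² + (38/3)r_C2 − 496/3 = 0  ⇒  r_C2 = 8 (r>0 drops 1)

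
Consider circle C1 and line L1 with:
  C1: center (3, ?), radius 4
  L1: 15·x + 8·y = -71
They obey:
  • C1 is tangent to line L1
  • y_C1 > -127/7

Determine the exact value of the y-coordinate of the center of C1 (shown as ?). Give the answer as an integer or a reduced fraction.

1. [C1‖L1]  y_C1² + 29y_C1 + 138 = 0  ⇒  y_C1 = -23 or -6
2. given y_C1 > -127/7: keep -6

-6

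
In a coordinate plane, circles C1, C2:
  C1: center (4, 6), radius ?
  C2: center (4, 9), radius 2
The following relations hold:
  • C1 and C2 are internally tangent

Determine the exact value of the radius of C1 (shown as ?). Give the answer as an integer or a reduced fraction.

1. [int C1,C2]  r_C1² − 4r_C1 − 5 = 0  ⇒  r_C1 = 5 (r>0 drops 1)

5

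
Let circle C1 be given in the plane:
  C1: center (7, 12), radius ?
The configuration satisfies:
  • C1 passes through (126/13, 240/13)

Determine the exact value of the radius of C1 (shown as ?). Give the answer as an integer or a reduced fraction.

7

1. [C1∋P]  r_C1² − 49 = 0  ⇒  r_C1 = 7 (r>0 drops 1)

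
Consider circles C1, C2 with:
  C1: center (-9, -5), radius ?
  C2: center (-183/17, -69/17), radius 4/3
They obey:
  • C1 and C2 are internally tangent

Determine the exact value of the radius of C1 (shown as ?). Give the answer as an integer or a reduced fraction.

10/3

1. [int C1,C2]  r_C1² − (8/3)r_C1 − 20/9 = 0  ⇒  r_C1 = 10/3 (r>0 drops 1)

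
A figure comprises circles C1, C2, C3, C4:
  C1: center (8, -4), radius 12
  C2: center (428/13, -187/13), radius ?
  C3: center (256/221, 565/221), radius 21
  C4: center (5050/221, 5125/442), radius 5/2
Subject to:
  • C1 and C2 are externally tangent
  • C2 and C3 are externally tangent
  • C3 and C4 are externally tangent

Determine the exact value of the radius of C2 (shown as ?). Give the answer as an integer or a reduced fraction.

1. [ext C1·C2]  r_C2² + 24r_C2 − 585 = 0  ⇒  r_C2 = 15 (r>0 drops 1)
2. [ext C2·C3]  r_C2² + 42r_C2 − 855 = 0  ⇒  r_C2 = 15 (r>0 drops 1)

15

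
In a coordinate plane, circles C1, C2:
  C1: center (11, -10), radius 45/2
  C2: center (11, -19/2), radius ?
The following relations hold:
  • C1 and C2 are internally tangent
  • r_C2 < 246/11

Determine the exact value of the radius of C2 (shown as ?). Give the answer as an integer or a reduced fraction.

22

1. [int C1,C2]  r_C2² − 45r_C2 + 506 = 0  ⇒  r_C2 = 22 or 23
2. given r_C2 < 246/11: keep 22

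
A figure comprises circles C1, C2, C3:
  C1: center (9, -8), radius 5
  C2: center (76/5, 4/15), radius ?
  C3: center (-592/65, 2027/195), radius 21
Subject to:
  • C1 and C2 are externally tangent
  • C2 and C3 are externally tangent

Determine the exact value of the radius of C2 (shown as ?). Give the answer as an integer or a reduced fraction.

1. [ext C1·C2]  r_C2² + 10r_C2 − 736/9 = 0  ⇒  r_C2 = 16/3 (r>0 drops 1)
2. [ext C2·C3]  r_C2² + 42r_C2 − 2272/9 = 0  ⇒  r_C2 = 16/3 (r>0 drops 1)

16/3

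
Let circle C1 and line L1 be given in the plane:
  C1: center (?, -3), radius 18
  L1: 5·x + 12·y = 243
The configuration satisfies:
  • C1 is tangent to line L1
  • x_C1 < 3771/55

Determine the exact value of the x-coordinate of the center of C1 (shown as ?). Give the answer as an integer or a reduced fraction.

9

1. [C1‖L1]  x_C1² − (558/5)x_C1 + 4617/5 = 0  ⇒  x_C1 = 9 or 513/5
2. given x_C1 < 3771/55: keep 9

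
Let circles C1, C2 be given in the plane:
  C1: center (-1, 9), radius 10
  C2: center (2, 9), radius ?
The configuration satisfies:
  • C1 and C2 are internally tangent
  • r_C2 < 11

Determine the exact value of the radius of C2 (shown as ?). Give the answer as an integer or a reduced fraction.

7

1. [int C1,C2]  r_C2² − 20r_C2 + 91 = 0  ⇒  r_C2 = 7 or 13
2. given r_C2 < 11: keep 7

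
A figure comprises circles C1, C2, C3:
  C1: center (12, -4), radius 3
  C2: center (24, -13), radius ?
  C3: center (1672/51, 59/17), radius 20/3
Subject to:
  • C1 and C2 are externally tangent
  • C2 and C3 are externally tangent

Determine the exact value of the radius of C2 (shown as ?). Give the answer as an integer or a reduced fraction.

12

1. [ext C1·C2]  r_C2² + 6r_C2 − 216 = 0  ⇒  r_C2 = 12 (r>0 drops 1)
2. [ext C2·C3]  r_C2² + (40/3)r_C2 − 304 = 0  ⇒  r_C2 = 12 (r>0 drops 1)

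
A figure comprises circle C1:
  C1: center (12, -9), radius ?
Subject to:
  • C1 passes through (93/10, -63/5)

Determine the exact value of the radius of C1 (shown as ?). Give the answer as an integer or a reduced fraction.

1. [C1∋P]  r_C1² − 81/4 = 0  ⇒  r_C1 = 9/2 (r>0 drops 1)

9/2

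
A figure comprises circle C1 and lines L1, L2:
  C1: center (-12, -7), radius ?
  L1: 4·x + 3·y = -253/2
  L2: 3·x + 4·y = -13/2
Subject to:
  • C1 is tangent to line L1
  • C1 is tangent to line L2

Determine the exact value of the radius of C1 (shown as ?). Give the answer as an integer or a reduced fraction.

23/2

1. [C1‖L1]  r_C1² − 529/4 = 0  ⇒  r_C1 = 23/2 (r>0 drops 1)
2. [C1‖L2]  r_C1² − 529/4 = 0  ⇒  r_C1 = 23/2 (r>0 drops 1)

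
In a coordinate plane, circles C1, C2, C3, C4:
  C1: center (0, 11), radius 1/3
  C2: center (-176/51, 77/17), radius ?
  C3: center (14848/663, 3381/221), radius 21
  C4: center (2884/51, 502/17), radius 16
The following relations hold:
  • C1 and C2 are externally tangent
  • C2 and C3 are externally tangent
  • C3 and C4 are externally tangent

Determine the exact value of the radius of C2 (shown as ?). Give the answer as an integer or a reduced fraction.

1. [ext C1·C2]  r_C2² + (2/3)r_C2 − 161/3 = 0  ⇒  r_C2 = 7 (r>0 drops 1)
2. [ext C2·C3]  r_C2² + 42r_C2 − 343 = 0  ⇒  r_C2 = 7 (r>0 drops 1)

7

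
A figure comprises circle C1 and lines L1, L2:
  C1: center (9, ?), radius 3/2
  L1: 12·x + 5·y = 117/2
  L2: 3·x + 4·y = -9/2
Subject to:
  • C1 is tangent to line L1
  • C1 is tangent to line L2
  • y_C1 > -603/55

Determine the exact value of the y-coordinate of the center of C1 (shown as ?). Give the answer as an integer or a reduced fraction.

1. [C1‖L1]  y_C1² + (99/5)y_C1 + 414/5 = 0  ⇒  y_C1 = -69/5 or -6
2. [C1‖L2]  y_C1² + (63/4)y_C1 + 117/2 = 0  ⇒  y_C1 = -39/4 or -6

-6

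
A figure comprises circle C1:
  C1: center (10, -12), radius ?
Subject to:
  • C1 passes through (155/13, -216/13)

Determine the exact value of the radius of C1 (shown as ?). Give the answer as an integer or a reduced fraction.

5

1. [C1∋P]  r_C1² − 25 = 0  ⇒  r_C1 = 5 (r>0 drops 1)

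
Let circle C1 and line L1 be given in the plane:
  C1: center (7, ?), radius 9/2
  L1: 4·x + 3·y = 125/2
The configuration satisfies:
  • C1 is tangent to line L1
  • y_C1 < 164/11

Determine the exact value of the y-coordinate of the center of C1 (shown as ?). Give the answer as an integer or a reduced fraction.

1. [C1‖L1]  y_C1² − 23y_C1 + 76 = 0  ⇒  y_C1 = 4 or 19
2. given y_C1 < 164/11: keep 4

4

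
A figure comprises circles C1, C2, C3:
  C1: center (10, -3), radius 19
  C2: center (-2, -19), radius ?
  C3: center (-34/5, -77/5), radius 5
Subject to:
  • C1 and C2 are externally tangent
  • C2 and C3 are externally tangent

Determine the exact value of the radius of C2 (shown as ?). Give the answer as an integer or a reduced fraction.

1. [ext C1·C2]  r_C2² + 38r_C2 − 39 = 0  ⇒  r_C2 = 1 (r>0 drops 1)
2. [ext C2·C3]  r_C2² + 10r_C2 − 11 = 0  ⇒  r_C2 = 1 (r>0 drops 1)

1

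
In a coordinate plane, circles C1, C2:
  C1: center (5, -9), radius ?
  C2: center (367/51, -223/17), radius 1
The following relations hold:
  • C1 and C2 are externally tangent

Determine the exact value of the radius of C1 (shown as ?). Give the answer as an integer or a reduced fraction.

11/3

1. [ext C1·C2]  r_C1² + 2r_C1 − 187/9 = 0  ⇒  r_C1 = 11/3 (r>0 drops 1)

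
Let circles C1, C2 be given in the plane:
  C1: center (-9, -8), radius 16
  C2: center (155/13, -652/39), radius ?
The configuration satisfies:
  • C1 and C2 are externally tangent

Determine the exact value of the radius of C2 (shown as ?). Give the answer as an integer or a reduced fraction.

20/3

1. [ext C1·C2]  r_C2² + 32r_C2 − 2320/9 = 0  ⇒  r_C2 = 20/3 (r>0 drops 1)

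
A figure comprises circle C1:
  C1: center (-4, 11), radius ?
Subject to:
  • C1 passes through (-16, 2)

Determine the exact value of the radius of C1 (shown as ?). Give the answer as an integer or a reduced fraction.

15

1. [C1∋P]  r_C1² − 225 = 0  ⇒  r_C1 = 15 (r>0 drops 1)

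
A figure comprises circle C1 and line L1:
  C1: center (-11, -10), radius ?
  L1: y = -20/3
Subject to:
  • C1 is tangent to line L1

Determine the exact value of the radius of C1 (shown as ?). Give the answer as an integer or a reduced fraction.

1. [C1‖L1]  r_C1² − 100/9 = 0  ⇒  r_C1 = 10/3 (r>0 drops 1)

10/3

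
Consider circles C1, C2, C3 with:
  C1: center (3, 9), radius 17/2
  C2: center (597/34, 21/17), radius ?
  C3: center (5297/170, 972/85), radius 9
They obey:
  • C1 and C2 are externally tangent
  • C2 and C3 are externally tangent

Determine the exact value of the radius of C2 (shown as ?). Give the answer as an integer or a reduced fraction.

8

1. [ext C1·C2]  r_C2² + 17r_C2 − 200 = 0  ⇒  r_C2 = 8 (r>0 drops 1)
2. [ext C2·C3]  r_C2² + 18r_C2 − 208 = 0  ⇒  r_C2 = 8 (r>0 drops 1)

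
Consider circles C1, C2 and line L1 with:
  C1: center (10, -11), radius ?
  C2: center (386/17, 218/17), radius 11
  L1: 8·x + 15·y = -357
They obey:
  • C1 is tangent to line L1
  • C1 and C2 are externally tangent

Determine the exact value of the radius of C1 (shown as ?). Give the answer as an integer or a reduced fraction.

16

1. [C1‖L1]  r_C1² − 256 = 0  ⇒  r_C1 = 16 (r>0 drops 1)
2. [ext C1·C2]  r_C1² + 22r_C1 − 608 = 0  ⇒  r_C1 = 16 (r>0 drops 1)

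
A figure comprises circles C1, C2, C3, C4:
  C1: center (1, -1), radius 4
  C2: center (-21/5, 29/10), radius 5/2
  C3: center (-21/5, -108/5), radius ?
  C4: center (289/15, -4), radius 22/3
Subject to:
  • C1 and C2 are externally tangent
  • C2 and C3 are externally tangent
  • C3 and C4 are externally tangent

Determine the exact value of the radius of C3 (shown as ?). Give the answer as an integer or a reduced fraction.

1. [ext C2·C3]  r_C3² + 5r_C3 − 594 = 0  ⇒  r_C3 = 22 (r>0 drops 1)
2. [ext C3·C4]  r_C3² + (44/3)r_C3 − 2420/3 = 0  ⇒  r_C3 = 22 (r>0 drops 1)

22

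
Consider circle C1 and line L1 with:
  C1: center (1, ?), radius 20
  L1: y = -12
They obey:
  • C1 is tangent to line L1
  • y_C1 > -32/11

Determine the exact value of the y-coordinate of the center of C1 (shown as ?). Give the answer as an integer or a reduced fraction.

8

1. [C1‖L1]  y_C1² + 24y_C1 − 256 = 0  ⇒  y_C1 = -32 or 8
2. given y_C1 > -32/11: keep 8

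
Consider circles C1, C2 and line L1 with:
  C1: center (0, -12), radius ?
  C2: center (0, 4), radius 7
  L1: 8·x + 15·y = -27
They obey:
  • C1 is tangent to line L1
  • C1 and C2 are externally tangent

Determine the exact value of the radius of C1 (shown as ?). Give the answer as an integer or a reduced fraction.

1. [C1‖L1]  r_C1² − 81 = 0  ⇒  r_C1 = 9 (r>0 drops 1)
2. [ext C1·C2]  r_C1² + 14r_C1 − 207 = 0  ⇒  r_C1 = 9 (r>0 drops 1)

9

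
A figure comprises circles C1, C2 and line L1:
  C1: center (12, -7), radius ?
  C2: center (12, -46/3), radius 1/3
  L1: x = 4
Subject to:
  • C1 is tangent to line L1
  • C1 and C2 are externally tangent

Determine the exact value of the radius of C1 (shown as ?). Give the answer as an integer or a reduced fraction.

8

1. [C1‖L1]  r_C1² − 64 = 0  ⇒  r_C1 = 8 (r>0 drops 1)
2. [ext C1·C2]  r_C1² + (2/3)r_C1 − 208/3 = 0  ⇒  r_C1 = 8 (r>0 drops 1)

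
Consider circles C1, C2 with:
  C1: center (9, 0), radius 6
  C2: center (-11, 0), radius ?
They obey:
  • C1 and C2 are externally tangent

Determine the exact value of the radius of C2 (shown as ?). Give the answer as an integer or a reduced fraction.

14

1. [ext C1·C2]  r_C2² + 12r_C2 − 364 = 0  ⇒  r_C2 = 14 (r>0 drops 1)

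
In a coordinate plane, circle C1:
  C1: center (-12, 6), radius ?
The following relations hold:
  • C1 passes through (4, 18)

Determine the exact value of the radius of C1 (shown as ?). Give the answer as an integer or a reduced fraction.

20

1. [C1∋P]  r_C1² − 400 = 0  ⇒  r_C1 = 20 (r>0 drops 1)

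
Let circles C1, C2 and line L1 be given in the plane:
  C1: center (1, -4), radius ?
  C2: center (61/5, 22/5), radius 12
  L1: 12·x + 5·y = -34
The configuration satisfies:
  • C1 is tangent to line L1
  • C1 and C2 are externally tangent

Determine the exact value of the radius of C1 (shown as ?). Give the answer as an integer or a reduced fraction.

1. [C1‖L1]  r_C1² − 4 = 0  ⇒  r_C1 = 2 (r>0 drops 1)
2. [ext C1·C2]  r_C1² + 24r_C1 − 52 = 0  ⇒  r_C1 = 2 (r>0 drops 1)

2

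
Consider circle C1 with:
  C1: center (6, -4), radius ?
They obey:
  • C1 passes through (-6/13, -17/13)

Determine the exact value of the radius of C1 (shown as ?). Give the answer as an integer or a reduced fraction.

7

1. [C1∋P]  r_C1² − 49 = 0  ⇒  r_C1 = 7 (r>0 drops 1)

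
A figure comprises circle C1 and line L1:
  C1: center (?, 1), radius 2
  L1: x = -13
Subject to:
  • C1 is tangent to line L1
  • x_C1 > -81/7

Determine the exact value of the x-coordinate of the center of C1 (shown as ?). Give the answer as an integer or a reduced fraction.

1. [C1‖L1]  x_C1² + 26x_C1 + 165 = 0  ⇒  x_C1 = -15 or -11
2. given x_C1 > -81/7: keep -11

-11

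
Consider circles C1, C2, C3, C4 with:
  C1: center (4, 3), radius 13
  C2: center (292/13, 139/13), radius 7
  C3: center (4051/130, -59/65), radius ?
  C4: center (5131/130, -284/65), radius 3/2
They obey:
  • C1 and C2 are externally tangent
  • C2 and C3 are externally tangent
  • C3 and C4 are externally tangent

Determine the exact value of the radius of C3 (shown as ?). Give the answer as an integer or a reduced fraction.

15/2

1. [ext C2·C3]  r_C3² + 14r_C3 − 645/4 = 0  ⇒  r_C3 = 15/2 (r>0 drops 1)
2. [ext C3·C4]  r_C3² + 3r_C3 − 315/4 = 0  ⇒  r_C3 = 15/2 (r>0 drops 1)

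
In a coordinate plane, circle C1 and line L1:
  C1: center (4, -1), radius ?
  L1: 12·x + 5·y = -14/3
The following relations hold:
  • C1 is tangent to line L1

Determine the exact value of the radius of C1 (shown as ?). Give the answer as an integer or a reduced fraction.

1. [C1‖L1]  r_C1² − 121/9 = 0  ⇒  r_C1 = 11/3 (r>0 drops 1)

11/3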